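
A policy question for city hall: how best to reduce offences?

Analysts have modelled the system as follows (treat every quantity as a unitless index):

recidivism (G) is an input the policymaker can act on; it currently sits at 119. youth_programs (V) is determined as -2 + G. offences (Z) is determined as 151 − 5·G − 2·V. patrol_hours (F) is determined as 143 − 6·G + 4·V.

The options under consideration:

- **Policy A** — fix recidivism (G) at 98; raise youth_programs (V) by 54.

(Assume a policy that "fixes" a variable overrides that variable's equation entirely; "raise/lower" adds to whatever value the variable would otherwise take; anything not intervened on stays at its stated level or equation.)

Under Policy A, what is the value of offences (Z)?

Policy A (G := 98, V + 54):
  G = 98
  V = -2 + 98 (+54 from intervention) = 150
  Z = 151 − 5·98 − 2·150 = -639

-639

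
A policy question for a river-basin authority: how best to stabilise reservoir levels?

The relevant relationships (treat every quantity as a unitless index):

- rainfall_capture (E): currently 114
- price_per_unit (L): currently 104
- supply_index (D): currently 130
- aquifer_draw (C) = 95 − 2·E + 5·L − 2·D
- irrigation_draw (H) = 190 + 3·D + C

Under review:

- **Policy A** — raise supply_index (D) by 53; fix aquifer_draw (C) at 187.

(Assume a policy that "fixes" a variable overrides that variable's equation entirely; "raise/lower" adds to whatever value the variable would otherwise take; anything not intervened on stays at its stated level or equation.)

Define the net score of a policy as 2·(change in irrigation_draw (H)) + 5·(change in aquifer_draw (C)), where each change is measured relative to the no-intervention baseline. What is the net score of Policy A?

738

Baseline:
  E = 114
  L = 104
  D = 130
  C = 95 − 2·114 + 5·104 − 2·130 = 127
  H = 190 + 3·130 + 127 = 707
Policy A (D + 53, C := 187):
  E = 114
  L = 104
  D = 130 + 53 = 183
  C = 187
  H = 190 + 3·183 + 187 = 926
ΔH = 926 − 707 = 219; ΔC = 187 − 127 = 60
Score = 2·219 + 5·60 = 738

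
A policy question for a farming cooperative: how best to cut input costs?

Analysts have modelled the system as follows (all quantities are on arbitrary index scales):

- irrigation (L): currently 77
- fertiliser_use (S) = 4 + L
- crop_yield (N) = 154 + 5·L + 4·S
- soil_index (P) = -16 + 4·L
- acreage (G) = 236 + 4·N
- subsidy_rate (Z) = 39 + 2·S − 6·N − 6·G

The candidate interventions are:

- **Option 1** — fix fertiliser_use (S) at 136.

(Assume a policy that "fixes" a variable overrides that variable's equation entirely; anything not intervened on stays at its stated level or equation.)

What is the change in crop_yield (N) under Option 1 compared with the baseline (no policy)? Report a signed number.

Baseline:
  L = 77
  S = 4 + 77 = 81
  N = 154 + 5·77 + 4·81 = 863
Option 1 (S := 136):
  L = 77
  S = 136
  N = 154 + 5·77 + 4·136 = 1083
Change in N: 1083 − 863 = 220

220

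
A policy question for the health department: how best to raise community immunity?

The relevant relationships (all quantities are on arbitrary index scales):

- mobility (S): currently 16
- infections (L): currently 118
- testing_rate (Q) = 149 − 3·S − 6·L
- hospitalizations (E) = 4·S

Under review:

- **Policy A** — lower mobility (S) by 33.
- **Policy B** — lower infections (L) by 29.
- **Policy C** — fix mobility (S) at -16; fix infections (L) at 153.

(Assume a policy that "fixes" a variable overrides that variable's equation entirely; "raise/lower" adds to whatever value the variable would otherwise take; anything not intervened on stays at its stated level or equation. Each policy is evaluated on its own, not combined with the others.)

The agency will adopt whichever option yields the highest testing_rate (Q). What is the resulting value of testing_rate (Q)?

Policy A (S − 33):
  S = 16 − 33 = -17
  L = 118
  Q = 149 − 3·(-17) − 6·118 = -508
Policy B (L − 29):
  S = 16
  L = 118 − 29 = 89
  Q = 149 − 3·16 − 6·89 = -433
Policy C (S := -16, L := 153):
  S = -16
  L = 153
  Q = 149 − 3·(-16) − 6·153 = -721
Comparing — Policy A: Q=-508, Policy B: Q=-433, Policy C: Q=-721. Highest is -433 (Policy B).

-433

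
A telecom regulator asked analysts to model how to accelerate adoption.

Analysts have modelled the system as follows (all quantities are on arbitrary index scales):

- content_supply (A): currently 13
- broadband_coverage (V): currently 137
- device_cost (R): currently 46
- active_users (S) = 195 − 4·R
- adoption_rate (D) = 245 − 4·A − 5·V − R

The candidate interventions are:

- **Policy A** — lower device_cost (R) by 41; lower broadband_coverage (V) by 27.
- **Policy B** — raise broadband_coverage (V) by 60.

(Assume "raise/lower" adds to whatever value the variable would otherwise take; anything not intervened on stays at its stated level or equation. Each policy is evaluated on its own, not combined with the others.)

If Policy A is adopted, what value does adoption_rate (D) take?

-362

Policy A (R − 41, V − 27):
  A = 13
  V = 137 − 27 = 110
  R = 46 − 41 = 5
  D = 245 − 4·13 − 5·110 − 5 = -362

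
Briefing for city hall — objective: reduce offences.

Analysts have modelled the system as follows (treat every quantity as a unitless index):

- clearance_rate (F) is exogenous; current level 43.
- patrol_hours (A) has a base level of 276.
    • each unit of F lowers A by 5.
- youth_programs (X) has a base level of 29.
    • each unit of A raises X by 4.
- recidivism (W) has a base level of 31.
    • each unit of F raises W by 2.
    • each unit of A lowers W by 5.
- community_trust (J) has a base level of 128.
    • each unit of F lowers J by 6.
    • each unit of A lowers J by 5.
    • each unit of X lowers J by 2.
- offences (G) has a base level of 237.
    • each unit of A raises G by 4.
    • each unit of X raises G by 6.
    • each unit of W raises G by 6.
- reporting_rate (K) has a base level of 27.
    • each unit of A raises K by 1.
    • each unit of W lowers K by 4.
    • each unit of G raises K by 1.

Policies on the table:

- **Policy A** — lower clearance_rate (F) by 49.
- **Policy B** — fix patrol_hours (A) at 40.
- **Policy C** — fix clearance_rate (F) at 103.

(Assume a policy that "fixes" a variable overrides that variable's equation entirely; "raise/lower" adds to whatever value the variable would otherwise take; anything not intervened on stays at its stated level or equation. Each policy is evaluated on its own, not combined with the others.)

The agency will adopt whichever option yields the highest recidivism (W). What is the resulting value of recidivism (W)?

Policy A (F − 49):
  F = 43 − 49 = -6
  A = 276 − 5·(-6) = 306
  W = 31 + 2·(-6) − 5·306 = -1511
Policy B (A := 40):
  F = 43
  A = 40
  W = 31 + 2·43 − 5·40 = -83
Policy C (F := 103):
  F = 103
  A = 276 − 5·103 = -239
  W = 31 + 2·103 − 5·(-239) = 1432
Comparing — Policy A: W=-1511, Policy B: W=-83, Policy C: W=1432. Highest is 1432 (Policy C).

1432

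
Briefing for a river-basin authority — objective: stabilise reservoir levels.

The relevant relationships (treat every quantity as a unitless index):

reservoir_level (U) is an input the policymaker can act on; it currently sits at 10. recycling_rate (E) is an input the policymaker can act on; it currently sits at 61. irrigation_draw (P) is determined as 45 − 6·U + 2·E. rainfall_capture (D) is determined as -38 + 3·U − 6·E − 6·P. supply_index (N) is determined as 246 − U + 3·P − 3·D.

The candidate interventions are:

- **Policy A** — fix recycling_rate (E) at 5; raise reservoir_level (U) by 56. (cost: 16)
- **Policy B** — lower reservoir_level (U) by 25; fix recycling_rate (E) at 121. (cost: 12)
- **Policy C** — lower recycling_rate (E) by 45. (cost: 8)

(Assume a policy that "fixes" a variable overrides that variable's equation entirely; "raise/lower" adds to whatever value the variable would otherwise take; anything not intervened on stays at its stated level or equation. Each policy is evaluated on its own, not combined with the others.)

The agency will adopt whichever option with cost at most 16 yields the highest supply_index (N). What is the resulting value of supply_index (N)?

10605

Policy A (E := 5, U + 56):
  U = 10 + 56 = 66
  E = 5
  P = 45 − 6·66 + 2·5 = -341
  D = -38 + 3·66 − 6·5 − 6·(-341) = 2176
  N = 246 − 66 + 3·(-341) − 3·2176 = -7371
Policy B (U − 25, E := 121):
  U = 10 − 25 = -15
  E = 121
  P = 45 − 6·(-15) + 2·121 = 377
  D = -38 + 3·(-15) − 6·121 − 6·377 = -3071
  N = 246 − (-15) + 3·377 − 3·(-3071) = 10605
Policy C (E − 45):
  U = 10
  E = 61 − 45 = 16
  P = 45 − 6·10 + 2·16 = 17
  D = -38 + 3·10 − 6·16 − 6·17 = -206
  N = 246 − 10 + 3·17 − 3·(-206) = 905
Comparing — Policy A: N=-7371, Policy B: N=10605, Policy C: N=905. Highest is 10605 (Policy B).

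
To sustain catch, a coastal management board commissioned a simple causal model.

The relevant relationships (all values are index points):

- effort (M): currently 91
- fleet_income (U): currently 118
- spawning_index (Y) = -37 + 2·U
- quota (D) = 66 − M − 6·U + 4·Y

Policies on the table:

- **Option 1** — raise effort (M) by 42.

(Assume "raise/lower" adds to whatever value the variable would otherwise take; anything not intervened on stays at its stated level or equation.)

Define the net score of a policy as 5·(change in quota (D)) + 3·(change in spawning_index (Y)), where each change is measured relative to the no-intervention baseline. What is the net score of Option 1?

-210

Baseline:
  M = 91
  U = 118
  Y = -37 + 2·118 = 199
  D = 66 − 91 − 6·118 + 4·199 = 63
Option 1 (M + 42):
  M = 91 + 42 = 133
  U = 118
  Y = -37 + 2·118 = 199
  D = 66 − 133 − 6·118 + 4·199 = 21
ΔD = 21 − 63 = -42; ΔY = 199 − 199 = 0
Score = 5·(-42) + 3·0 = -210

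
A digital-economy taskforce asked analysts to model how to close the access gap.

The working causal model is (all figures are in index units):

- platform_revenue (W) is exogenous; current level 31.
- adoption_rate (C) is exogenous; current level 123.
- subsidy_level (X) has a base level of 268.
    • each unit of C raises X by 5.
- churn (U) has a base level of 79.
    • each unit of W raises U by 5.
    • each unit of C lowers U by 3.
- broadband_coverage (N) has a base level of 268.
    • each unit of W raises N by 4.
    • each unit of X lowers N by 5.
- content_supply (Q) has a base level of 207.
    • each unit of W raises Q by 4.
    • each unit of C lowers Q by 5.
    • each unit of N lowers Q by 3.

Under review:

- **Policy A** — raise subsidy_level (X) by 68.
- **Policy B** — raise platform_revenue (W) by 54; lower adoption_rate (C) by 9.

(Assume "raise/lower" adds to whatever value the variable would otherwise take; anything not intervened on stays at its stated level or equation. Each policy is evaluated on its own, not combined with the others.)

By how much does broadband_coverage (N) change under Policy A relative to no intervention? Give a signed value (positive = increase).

Baseline:
  W = 31
  C = 123
  X = 268 + 5·123 = 883
  N = 268 + 4·31 − 5·883 = -4023
Policy A (X + 68):
  W = 31
  C = 123
  X = 268 + 5·123 (+68 from intervention) = 951
  N = 268 + 4·31 − 5·951 = -4363
Change in N: -4363 − (-4023) = -340

-340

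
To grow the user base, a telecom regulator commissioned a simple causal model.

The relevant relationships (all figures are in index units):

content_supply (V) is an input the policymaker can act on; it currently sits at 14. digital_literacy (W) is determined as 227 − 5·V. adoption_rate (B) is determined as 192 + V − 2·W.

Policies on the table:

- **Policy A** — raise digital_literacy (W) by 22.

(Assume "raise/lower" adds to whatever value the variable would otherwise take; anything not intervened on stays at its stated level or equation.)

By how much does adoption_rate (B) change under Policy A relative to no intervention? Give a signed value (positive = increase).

-44

Baseline:
  V = 14
  W = 227 − 5·14 = 157
  B = 192 + 14 − 2·157 = -108
Policy A (W + 22):
  V = 14
  W = 227 − 5·14 (+22 from intervention) = 179
  B = 192 + 14 − 2·179 = -152
Change in B: -152 − (-108) = -44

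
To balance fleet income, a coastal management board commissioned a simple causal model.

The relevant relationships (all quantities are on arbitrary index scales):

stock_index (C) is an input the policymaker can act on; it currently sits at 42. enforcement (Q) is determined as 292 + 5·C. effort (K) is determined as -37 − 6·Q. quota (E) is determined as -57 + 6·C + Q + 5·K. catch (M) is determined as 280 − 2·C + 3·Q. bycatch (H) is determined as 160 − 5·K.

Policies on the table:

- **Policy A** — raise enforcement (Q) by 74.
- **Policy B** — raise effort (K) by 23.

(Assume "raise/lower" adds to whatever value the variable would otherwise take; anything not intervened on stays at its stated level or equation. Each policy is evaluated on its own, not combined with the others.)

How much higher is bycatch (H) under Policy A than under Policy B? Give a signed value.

2335

Policy A (Q + 74):
  C = 42
  Q = 292 + 5·42 (+74 from intervention) = 576
  K = -37 − 6·576 = -3493
  H = 160 − 5·(-3493) = 17625
Policy B (K + 23):
  C = 42
  Q = 292 + 5·42 = 502
  K = -37 − 6·502 (+23 from intervention) = -3026
  H = 160 − 5·(-3026) = 15290
H: 17625 − 15290 = 2335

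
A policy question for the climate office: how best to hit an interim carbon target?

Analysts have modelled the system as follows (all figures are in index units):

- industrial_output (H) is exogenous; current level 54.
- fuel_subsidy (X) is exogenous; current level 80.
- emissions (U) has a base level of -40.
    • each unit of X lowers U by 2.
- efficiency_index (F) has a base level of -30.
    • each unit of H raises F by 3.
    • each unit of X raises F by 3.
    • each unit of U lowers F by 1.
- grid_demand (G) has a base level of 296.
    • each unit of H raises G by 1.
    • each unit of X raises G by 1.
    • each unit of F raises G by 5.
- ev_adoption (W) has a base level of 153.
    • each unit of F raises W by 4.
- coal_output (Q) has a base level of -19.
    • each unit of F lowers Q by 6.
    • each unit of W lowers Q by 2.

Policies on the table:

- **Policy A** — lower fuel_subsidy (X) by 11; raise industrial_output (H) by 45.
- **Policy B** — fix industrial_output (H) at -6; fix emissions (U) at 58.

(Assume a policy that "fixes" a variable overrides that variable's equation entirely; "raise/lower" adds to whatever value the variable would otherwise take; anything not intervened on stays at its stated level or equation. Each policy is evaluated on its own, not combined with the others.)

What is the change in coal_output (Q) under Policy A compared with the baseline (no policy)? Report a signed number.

-1120

Baseline:
  H = 54
  X = 80
  U = -40 − 2·80 = -200
  F = -30 + 3·54 + 3·80 − (-200) = 572
  W = 153 + 4·572 = 2441
  Q = -19 − 6·572 − 2·2441 = -8333
Policy A (X − 11, H + 45):
  H = 54 + 45 = 99
  X = 80 − 11 = 69
  U = -40 − 2·69 = -178
  F = -30 + 3·99 + 3·69 − (-178) = 652
  W = 153 + 4·652 = 2761
  Q = -19 − 6·652 − 2·2761 = -9453
Change in Q: -9453 − (-8333) = -1120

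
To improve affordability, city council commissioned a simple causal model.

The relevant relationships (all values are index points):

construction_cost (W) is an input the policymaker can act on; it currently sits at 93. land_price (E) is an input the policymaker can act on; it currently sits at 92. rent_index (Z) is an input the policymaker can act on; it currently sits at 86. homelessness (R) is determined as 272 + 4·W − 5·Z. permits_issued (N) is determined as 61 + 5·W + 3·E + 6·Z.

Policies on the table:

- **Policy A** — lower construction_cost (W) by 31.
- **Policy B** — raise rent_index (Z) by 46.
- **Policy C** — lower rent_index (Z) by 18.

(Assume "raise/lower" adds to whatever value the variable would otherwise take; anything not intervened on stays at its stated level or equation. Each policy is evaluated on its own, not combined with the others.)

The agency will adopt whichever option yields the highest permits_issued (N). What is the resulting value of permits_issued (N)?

1594

Policy A (W − 31):
  W = 93 − 31 = 62
  E = 92
  Z = 86
  N = 61 + 5·62 + 3·92 + 6·86 = 1163
Policy B (Z + 46):
  W = 93
  E = 92
  Z = 86 + 46 = 132
  N = 61 + 5·93 + 3·92 + 6·132 = 1594
Policy C (Z − 18):
  W = 93
  E = 92
  Z = 86 − 18 = 68
  N = 61 + 5·93 + 3·92 + 6·68 = 1210
Comparing — Policy A: N=1163, Policy B: N=1594, Policy C: N=1210. Highest is 1594 (Policy B).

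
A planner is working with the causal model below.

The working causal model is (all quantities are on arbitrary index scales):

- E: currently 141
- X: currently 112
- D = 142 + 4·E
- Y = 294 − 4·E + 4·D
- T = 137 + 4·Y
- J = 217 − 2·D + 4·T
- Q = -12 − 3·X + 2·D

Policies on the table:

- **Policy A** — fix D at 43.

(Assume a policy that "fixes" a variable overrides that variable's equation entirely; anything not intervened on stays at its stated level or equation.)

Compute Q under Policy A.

Policy A (D := 43):
  E = 141
  X = 112
  D = 43
  Q = -12 − 3·112 + 2·43 = -262

-262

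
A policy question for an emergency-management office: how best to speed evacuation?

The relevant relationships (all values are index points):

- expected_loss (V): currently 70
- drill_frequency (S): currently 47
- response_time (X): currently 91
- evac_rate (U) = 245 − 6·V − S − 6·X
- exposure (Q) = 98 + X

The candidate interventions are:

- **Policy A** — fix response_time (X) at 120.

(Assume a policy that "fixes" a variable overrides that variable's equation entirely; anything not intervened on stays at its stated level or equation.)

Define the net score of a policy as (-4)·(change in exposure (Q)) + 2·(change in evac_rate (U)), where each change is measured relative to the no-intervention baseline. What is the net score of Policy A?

-464

Baseline:
  V = 70
  S = 47
  X = 91
  U = 245 − 6·70 − 47 − 6·91 = -768
  Q = 98 + 91 = 189
Policy A (X := 120):
  V = 70
  S = 47
  X = 120
  U = 245 − 6·70 − 47 − 6·120 = -942
  Q = 98 + 120 = 218
ΔQ = 218 − 189 = 29; ΔU = -942 − (-768) = -174
Score = (-4)·29 + 2·(-174) = -464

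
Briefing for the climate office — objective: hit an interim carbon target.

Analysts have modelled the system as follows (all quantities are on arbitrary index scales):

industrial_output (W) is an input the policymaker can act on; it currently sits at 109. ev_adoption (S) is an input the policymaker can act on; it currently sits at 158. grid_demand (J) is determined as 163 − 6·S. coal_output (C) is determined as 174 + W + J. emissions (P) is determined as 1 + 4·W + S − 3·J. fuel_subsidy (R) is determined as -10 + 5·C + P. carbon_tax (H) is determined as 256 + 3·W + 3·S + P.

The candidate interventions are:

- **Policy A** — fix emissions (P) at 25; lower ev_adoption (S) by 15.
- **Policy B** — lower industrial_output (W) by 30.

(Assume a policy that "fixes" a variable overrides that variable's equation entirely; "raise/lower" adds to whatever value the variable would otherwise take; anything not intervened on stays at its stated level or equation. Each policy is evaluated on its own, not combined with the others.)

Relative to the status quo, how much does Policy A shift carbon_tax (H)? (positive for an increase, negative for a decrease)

Baseline:
  W = 109
  S = 158
  J = 163 − 6·158 = -785
  P = 1 + 4·109 + 158 − 3·(-785) = 2950
  H = 256 + 3·109 + 3·158 + 2950 = 4007
Policy A (P := 25, S − 15):
  W = 109
  S = 158 − 15 = 143
  J = 163 − 6·143 = -695
  P = 25
  H = 256 + 3·109 + 3·143 + 25 = 1037
Change in H: 1037 − 4007 = -2970

-2970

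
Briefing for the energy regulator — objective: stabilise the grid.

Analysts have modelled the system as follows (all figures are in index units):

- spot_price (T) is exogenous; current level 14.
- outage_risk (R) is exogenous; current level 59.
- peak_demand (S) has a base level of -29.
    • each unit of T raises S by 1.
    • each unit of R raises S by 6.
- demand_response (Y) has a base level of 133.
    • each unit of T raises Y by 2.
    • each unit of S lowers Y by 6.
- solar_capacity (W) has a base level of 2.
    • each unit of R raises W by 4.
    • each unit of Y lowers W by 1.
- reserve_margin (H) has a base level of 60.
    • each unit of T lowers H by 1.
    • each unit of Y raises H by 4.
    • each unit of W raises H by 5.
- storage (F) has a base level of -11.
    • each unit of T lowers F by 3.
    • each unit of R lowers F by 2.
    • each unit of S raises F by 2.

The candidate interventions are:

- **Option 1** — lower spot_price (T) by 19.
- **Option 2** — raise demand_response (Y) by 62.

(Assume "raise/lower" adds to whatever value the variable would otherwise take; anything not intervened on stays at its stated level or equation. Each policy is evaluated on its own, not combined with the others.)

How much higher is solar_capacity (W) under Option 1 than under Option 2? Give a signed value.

-14

Option 1 (T − 19):
  T = 14 − 19 = -5
  R = 59
  S = -29 + (-5) + 6·59 = 320
  Y = 133 + 2·(-5) − 6·320 = -1797
  W = 2 + 4·59 − (-1797) = 2035
Option 2 (Y + 62):
  T = 14
  R = 59
  S = -29 + 14 + 6·59 = 339
  Y = 133 + 2·14 − 6·339 (+62 from intervention) = -1811
  W = 2 + 4·59 − (-1811) = 2049
W: 2035 − 2049 = -14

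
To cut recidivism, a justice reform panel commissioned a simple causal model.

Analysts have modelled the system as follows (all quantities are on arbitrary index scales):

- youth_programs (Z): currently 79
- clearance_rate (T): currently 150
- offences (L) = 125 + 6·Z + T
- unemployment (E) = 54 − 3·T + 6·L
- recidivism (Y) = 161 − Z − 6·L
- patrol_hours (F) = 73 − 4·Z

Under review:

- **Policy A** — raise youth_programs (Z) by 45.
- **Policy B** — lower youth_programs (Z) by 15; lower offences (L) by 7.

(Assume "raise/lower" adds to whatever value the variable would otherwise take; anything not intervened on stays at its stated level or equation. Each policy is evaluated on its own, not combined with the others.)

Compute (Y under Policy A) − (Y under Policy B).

-2262

Policy A (Z + 45):
  Z = 79 + 45 = 124
  T = 150
  L = 125 + 6·124 + 150 = 1019
  Y = 161 − 124 − 6·1019 = -6077
Policy B (Z − 15, L − 7):
  Z = 79 − 15 = 64
  T = 150
  L = 125 + 6·64 + 150 (−7 from intervention) = 652
  Y = 161 − 64 − 6·652 = -3815
Y: -6077 − (-3815) = -2262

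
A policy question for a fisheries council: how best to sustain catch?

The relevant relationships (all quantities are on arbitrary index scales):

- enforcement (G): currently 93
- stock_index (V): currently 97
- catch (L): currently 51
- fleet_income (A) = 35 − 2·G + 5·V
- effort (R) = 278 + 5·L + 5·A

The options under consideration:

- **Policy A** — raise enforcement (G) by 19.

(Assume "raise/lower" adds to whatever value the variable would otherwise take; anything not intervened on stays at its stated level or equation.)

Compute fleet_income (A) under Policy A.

Policy A (G + 19):
  G = 93 + 19 = 112
  V = 97
  A = 35 − 2·112 + 5·97 = 296

296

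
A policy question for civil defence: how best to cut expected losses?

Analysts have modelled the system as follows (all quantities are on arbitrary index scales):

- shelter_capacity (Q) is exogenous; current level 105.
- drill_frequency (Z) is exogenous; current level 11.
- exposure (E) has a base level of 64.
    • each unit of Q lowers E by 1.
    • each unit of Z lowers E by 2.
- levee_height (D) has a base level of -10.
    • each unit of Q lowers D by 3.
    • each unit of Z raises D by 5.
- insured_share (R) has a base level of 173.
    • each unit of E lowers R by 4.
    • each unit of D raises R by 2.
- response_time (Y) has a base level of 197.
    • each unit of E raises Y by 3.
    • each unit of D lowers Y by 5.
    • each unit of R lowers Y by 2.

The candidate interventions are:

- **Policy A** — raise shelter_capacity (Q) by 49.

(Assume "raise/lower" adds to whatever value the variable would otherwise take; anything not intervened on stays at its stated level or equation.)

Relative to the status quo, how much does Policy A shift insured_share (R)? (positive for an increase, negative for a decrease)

Baseline:
  Q = 105
  Z = 11
  E = 64 − 105 − 2·11 = -63
  D = -10 − 3·105 + 5·11 = -270
  R = 173 − 4·(-63) + 2·(-270) = -115
Policy A (Q + 49):
  Q = 105 + 49 = 154
  Z = 11
  E = 64 − 154 − 2·11 = -112
  D = -10 − 3·154 + 5·11 = -417
  R = 173 − 4·(-112) + 2·(-417) = -213
Change in R: -213 − (-115) = -98

-98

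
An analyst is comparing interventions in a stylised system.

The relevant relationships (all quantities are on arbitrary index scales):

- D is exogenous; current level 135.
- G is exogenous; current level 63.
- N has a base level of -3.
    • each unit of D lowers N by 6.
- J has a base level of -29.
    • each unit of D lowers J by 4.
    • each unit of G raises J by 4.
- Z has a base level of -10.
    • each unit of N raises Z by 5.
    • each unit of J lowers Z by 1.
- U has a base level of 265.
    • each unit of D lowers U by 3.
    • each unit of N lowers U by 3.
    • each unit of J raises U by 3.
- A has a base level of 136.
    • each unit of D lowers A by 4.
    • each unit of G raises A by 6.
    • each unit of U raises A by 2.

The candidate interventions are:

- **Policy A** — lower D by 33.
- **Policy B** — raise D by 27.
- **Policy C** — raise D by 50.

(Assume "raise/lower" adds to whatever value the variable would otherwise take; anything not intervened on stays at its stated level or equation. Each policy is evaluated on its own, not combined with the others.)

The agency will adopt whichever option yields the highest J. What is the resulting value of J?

-185

Policy A (D − 33):
  D = 135 − 33 = 102
  G = 63
  J = -29 − 4·102 + 4·63 = -185
Policy B (D + 27):
  D = 135 + 27 = 162
  G = 63
  J = -29 − 4·162 + 4·63 = -425
Policy C (D + 50):
  D = 135 + 50 = 185
  G = 63
  J = -29 − 4·185 + 4·63 = -517
Comparing — Policy A: J=-185, Policy B: J=-425, Policy C: J=-517. Highest is -185 (Policy A).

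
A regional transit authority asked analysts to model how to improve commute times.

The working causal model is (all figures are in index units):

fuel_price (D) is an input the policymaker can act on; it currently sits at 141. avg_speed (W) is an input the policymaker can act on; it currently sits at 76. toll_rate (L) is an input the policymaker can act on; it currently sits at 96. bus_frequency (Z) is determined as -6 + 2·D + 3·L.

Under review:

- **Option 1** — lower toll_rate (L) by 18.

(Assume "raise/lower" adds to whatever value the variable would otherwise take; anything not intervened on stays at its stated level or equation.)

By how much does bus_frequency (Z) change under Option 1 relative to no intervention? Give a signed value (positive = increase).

Baseline:
  D = 141
  L = 96
  Z = -6 + 2·141 + 3·96 = 564
Option 1 (L − 18):
  D = 141
  L = 96 − 18 = 78
  Z = -6 + 2·141 + 3·78 = 510
Change in Z: 510 − 564 = -54

-54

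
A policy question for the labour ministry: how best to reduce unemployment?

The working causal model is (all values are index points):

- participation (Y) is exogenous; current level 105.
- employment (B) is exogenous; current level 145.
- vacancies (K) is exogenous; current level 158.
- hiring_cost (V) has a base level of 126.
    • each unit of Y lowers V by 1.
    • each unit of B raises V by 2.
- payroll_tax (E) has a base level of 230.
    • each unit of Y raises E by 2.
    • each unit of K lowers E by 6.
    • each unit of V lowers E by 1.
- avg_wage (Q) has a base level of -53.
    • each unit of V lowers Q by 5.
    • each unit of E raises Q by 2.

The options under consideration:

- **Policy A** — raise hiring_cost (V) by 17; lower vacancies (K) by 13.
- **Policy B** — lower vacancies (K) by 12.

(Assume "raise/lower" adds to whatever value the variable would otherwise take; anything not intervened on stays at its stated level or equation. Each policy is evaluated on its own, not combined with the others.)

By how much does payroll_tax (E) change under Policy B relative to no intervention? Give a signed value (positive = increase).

72

Baseline:
  Y = 105
  B = 145
  K = 158
  V = 126 − 105 + 2·145 = 311
  E = 230 + 2·105 − 6·158 − 311 = -819
Policy B (K − 12):
  Y = 105
  B = 145
  K = 158 − 12 = 146
  V = 126 − 105 + 2·145 = 311
  E = 230 + 2·105 − 6·146 − 311 = -747
Change in E: -747 − (-819) = 72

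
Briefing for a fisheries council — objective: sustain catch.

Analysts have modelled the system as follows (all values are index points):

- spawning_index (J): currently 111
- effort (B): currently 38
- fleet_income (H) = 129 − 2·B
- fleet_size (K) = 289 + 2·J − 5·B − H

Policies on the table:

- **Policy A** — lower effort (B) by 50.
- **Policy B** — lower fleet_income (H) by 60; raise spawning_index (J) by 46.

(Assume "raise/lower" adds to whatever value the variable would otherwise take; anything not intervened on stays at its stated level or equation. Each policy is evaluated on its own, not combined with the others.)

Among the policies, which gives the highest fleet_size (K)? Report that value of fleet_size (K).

Policy A (B − 50):
  J = 111
  B = 38 − 50 = -12
  H = 129 − 2·(-12) = 153
  K = 289 + 2·111 − 5·(-12) − 153 = 418
Policy B (H − 60, J + 46):
  J = 111 + 46 = 157
  B = 38
  H = 129 − 2·38 (−60 from intervention) = -7
  K = 289 + 2·157 − 5·38 − (-7) = 420
Comparing — Policy A: K=418, Policy B: K=420. Highest is 420 (Policy B).

420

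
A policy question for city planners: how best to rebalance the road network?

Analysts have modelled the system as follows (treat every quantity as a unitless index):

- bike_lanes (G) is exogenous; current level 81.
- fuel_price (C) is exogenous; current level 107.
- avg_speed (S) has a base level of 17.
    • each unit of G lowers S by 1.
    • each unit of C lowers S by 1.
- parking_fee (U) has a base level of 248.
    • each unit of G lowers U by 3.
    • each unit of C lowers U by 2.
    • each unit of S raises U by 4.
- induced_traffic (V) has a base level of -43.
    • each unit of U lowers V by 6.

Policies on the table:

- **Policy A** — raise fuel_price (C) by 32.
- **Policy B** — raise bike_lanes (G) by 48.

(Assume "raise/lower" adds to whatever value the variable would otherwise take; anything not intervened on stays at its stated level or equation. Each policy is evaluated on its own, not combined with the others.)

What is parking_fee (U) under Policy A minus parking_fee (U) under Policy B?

Policy A (C + 32):
  G = 81
  C = 107 + 32 = 139
  S = 17 − 81 − 139 = -203
  U = 248 − 3·81 − 2·139 + 4·(-203) = -1085
Policy B (G + 48):
  G = 81 + 48 = 129
  C = 107
  S = 17 − 129 − 107 = -219
  U = 248 − 3·129 − 2·107 + 4·(-219) = -1229
U: -1085 − (-1229) = 144

144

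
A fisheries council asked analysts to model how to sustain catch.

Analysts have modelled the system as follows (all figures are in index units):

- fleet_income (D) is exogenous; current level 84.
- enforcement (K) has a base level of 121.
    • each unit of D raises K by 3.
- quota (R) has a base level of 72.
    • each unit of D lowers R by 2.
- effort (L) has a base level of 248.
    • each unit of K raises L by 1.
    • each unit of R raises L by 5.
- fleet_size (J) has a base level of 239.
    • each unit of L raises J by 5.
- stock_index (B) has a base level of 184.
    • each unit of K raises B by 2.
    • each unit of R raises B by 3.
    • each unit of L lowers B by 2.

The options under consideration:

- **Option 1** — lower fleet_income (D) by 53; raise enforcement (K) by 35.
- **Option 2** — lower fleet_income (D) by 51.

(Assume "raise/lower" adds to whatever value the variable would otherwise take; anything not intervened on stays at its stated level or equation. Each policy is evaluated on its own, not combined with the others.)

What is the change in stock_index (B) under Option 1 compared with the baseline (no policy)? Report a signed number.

Baseline:
  D = 84
  K = 121 + 3·84 = 373
  R = 72 − 2·84 = -96
  L = 248 + 373 + 5·(-96) = 141
  B = 184 + 2·373 + 3·(-96) − 2·141 = 360
Option 1 (D − 53, K + 35):
  D = 84 − 53 = 31
  K = 121 + 3·31 (+35 from intervention) = 249
  R = 72 − 2·31 = 10
  L = 248 + 249 + 5·10 = 547
  B = 184 + 2·249 + 3·10 − 2·547 = -382
Change in B: -382 − 360 = -742

-742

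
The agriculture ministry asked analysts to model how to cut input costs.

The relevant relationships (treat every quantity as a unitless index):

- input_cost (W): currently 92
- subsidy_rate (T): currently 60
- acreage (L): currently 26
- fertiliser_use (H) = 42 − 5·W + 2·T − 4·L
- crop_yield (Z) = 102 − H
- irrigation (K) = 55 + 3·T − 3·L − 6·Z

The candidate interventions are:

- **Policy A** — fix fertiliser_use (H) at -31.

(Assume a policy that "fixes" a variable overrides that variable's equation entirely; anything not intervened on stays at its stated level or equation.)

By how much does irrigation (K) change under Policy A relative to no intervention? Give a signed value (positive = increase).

Baseline:
  W = 92
  T = 60
  L = 26
  H = 42 − 5·92 + 2·60 − 4·26 = -402
  Z = 102 − (-402) = 504
  K = 55 + 3·60 − 3·26 − 6·504 = -2867
Policy A (H := -31):
  W = 92
  T = 60
  L = 26
  H = -31
  Z = 102 − (-31) = 133
  K = 55 + 3·60 − 3·26 − 6·133 = -641
Change in K: -641 − (-2867) = 2226

2226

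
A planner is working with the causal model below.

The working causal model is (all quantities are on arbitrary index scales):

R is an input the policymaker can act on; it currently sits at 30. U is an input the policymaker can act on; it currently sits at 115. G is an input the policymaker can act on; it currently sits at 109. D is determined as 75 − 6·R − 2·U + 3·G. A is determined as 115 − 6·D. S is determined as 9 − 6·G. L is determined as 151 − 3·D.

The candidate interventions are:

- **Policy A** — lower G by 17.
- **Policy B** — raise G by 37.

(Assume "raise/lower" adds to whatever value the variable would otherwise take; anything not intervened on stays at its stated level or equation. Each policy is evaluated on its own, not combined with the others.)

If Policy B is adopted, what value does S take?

Policy B (G + 37):
  G = 109 + 37 = 146
  S = 9 − 6·146 = -867

-867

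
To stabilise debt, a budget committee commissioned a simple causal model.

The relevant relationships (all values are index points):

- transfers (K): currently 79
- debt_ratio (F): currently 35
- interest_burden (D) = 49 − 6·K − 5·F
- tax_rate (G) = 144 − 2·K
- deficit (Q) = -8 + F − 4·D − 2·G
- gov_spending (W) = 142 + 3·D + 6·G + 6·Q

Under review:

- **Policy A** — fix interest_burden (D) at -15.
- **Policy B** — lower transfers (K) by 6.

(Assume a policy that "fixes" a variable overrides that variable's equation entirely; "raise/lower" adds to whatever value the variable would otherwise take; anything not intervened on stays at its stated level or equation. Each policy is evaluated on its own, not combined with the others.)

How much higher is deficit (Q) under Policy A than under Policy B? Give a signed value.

Policy A (D := -15):
  K = 79
  F = 35
  D = -15
  G = 144 − 2·79 = -14
  Q = -8 + 35 − 4·(-15) − 2·(-14) = 115
Policy B (K − 6):
  K = 79 − 6 = 73
  F = 35
  D = 49 − 6·73 − 5·35 = -564
  G = 144 − 2·73 = -2
  Q = -8 + 35 − 4·(-564) − 2·(-2) = 2287
Q: 115 − 2287 = -2172

-2172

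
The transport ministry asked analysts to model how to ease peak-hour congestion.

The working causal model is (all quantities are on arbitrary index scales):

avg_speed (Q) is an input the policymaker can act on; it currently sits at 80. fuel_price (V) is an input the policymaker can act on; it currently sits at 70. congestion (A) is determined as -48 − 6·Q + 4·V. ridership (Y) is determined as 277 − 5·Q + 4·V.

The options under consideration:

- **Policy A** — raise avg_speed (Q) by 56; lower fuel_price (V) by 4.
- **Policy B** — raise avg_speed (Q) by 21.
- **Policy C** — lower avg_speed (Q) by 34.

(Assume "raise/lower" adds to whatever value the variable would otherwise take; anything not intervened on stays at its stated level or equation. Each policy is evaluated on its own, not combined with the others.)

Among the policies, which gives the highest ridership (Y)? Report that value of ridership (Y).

327

Policy A (Q + 56, V − 4):
  Q = 80 + 56 = 136
  V = 70 − 4 = 66
  Y = 277 − 5·136 + 4·66 = -139
Policy B (Q + 21):
  Q = 80 + 21 = 101
  V = 70
  Y = 277 − 5·101 + 4·70 = 52
Policy C (Q − 34):
  Q = 80 − 34 = 46
  V = 70
  Y = 277 − 5·46 + 4·70 = 327
Comparing — Policy A: Y=-139, Policy B: Y=52, Policy C: Y=327. Highest is 327 (Policy C).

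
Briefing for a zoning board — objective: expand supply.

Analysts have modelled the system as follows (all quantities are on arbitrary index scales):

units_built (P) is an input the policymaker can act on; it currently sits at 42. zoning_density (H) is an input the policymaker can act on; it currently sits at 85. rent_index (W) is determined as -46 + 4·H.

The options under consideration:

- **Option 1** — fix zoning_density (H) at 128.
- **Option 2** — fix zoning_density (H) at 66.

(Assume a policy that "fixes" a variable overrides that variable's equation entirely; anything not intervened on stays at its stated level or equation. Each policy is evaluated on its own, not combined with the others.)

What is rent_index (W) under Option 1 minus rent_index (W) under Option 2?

Option 1 (H := 128):
  H = 128
  W = -46 + 4·128 = 466
Option 2 (H := 66):
  H = 66
  W = -46 + 4·66 = 218
W: 466 − 218 = 248

248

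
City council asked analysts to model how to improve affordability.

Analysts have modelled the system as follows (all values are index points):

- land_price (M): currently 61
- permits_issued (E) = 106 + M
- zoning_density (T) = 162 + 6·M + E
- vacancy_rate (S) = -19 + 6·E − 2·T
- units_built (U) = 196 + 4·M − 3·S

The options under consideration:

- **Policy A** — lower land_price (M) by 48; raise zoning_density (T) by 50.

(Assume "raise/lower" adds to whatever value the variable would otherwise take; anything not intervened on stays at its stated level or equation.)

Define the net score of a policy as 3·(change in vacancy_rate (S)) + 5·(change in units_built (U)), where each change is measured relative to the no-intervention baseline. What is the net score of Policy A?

-4368

Baseline:
  M = 61
  E = 106 + 61 = 167
  T = 162 + 6·61 + 167 = 695
  S = -19 + 6·167 − 2·695 = -407
  U = 196 + 4·61 − 3·(-407) = 1661
Policy A (M − 48, T + 50):
  M = 61 − 48 = 13
  E = 106 + 13 = 119
  T = 162 + 6·13 + 119 (+50 from intervention) = 409
  S = -19 + 6·119 − 2·409 = -123
  U = 196 + 4·13 − 3·(-123) = 617
ΔS = -123 − (-407) = 284; ΔU = 617 − 1661 = -1044
Score = 3·284 + 5·(-1044) = -4368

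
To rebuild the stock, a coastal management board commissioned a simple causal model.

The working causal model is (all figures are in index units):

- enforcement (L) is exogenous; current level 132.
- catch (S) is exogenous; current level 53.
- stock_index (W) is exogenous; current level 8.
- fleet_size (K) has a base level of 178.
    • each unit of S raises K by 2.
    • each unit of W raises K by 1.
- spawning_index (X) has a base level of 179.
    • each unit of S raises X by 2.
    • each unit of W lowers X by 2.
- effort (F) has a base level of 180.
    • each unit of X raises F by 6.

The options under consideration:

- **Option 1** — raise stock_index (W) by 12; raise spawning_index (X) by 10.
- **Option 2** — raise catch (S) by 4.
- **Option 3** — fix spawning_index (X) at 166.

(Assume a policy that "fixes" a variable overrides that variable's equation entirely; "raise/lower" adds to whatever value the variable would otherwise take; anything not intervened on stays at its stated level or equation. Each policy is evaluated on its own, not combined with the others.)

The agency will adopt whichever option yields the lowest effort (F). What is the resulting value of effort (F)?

Option 1 (W + 12, X + 10):
  S = 53
  W = 8 + 12 = 20
  X = 179 + 2·53 − 2·20 (+10 from intervention) = 255
  F = 180 + 6·255 = 1710
Option 2 (S + 4):
  S = 53 + 4 = 57
  W = 8
  X = 179 + 2·57 − 2·8 = 277
  F = 180 + 6·277 = 1842
Option 3 (X := 166):
  S = 53
  W = 8
  X = 166
  F = 180 + 6·166 = 1176
Comparing — Option 1: F=1710, Option 2: F=1842, Option 3: F=1176. Lowest is 1176 (Option 3).

1176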